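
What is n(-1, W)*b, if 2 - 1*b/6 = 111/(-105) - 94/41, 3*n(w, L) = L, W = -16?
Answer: -245664/1435 ≈ -171.19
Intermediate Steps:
n(w, L) = L/3
b = 46062/1435 (b = 12 - 6*(111/(-105) - 94/41) = 12 - 6*(111*(-1/105) - 94*1/41) = 12 - 6*(-37/35 - 94/41) = 12 - 6*(-4807/1435) = 12 + 28842/1435 = 46062/1435 ≈ 32.099)
n(-1, W)*b = ((⅓)*(-16))*(46062/1435) = -16/3*46062/1435 = -245664/1435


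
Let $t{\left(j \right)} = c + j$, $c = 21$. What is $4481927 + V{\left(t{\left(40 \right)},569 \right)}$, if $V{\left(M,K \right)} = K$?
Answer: $4482496$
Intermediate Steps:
$t{\left(j \right)} = 21 + j$
$4481927 + V{\left(t{\left(40 \right)},569 \right)} = 4481927 + 569 = 4482496$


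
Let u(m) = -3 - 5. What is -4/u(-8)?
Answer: ½ ≈ 0.50000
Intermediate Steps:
u(m) = -8
-4/u(-8) = -4/(-8) = -4*(-⅛) = ½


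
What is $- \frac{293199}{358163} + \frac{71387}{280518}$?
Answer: $- \frac{56679415001}{100471168434} \approx -0.56414$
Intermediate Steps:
$- \frac{293199}{358163} + \frac{71387}{280518} = - \frac{56679415001}{100471168434}$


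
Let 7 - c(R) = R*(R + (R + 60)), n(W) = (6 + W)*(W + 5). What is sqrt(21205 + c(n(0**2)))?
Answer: 2*sqrt(4403) ≈ 132.71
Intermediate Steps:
n(W) = (5 + W)*(6 + W) (n(W) = (6 + W)*(5 + W) = (5 + W)*(6 + W))
c(R) = 7 - R*(60 + 2*R) (c(R) = 7 - R*(R + (R + 60)) = 7 - R*(R + (60 + R)) = 7 - R*(60 + 2*R))
sqrt(21205 + c(n(0**2))) = sqrt(21205 + (7 - 60*(30 + (0**2)**2 + 11*0**2) - 2*(30 + (0**2)**2 + 11*0**2)**2)) = sqrt(21205 + (7 - 60*(30 + 0**2 + 11*0) - 2*(30 + 0**2 + 11*0)**2)) = sqrt(21205 + (7 - 60*(30 + 0 + 0) - 2*(30 + 0 + 0)**2)) = sqrt(21205 + (7 - 60*30 - 2*30**2)) = sqrt(21205 + (7 - 1800 - 2*900)) = sqrt(21205 + (7 - 1800 - 1800)) = sqrt(21205 - 3593) = sqrt(17612) = 2*sqrt(4403)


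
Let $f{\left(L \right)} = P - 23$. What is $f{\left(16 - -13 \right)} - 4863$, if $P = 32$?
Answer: $-4854$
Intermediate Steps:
$f{\left(L \right)} = 9$ ($f{\left(L \right)} = 32 - 23 = 9$)
$f{\left(16 - -13 \right)} - 4863 = 9 - 4863 = -4854$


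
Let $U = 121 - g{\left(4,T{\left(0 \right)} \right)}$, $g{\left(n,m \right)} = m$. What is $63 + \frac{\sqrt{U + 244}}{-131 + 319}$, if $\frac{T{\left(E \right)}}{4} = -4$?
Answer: $63 + \frac{\sqrt{381}}{188} \approx 63.104$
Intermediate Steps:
$T{\left(E \right)} = -16$ ($T{\left(E \right)} = 4 \left(-4\right) = -16$)
$U = 137$ ($U = 121 - -16 = 121 + 16 = 137$)
$63 + \frac{\sqrt{U + 244}}{-131 + 319} = 63 + \frac{\sqrt{137 + 244}}{-131 + 319} = 63 + \frac{\sqrt{381}}{188}$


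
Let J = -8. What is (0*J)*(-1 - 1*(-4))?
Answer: 0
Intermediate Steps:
(0*J)*(-1 - 1*(-4)) = (0*(-8))*(-1 - 1*(-4)) = 0*(-1 + 4) = 0*3 = 0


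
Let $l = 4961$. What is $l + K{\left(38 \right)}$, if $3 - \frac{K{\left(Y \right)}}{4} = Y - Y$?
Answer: $4973$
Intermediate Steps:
$K{\left(Y \right)} = 12$ ($K{\left(Y \right)} = 12 - 4 \left(Y - Y\right) = 12 - 0 = 12 + 0 = 12$)
$l + K{\left(38 \right)} = 4961 + 12 = 4973$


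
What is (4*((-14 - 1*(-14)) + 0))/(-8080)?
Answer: 0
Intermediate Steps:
(4*((-14 - 1*(-14)) + 0))/(-8080) = (4*((-14 + 14) + 0))*(-1/8080) = (4*(0 + 0))*(-1/8080) = (4*0)*(-1/8080) = 0*(-1/8080) = 0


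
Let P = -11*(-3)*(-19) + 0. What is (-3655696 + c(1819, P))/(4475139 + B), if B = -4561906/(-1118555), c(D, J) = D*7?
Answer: -4074854478465/5005693666051 ≈ -0.81404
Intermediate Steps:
P = -627 (P = 33*(-19) + 0 = -627 + 0 = -627)
c(D, J) = 7*D
B = 4561906/1118555 (B = -4561906*(-1/1118555) = 4561906/1118555 ≈ 4.0784)
(-3655696 + c(1819, P))/(4475139 + B) = (-3655696 + 7*1819)/(4475139 + 4561906/1118555) = (-3655696 + 12733)/(5005693666051/1118555) = -3642963*1118555/5005693666051 = -4074854478465/5005693666051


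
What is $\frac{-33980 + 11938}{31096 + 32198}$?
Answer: $- \frac{11021}{31647} \approx -0.34825$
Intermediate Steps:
$\frac{-33980 + 11938}{31096 + 32198} = - \frac{22042}{63294} = \left(-22042\right) \frac{1}{63294} = - \frac{11021}{31647}$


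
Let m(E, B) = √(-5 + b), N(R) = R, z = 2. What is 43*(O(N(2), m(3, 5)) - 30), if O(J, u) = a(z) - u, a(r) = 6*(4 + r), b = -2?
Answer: 258 - 43*I*√7 ≈ 258.0 - 113.77*I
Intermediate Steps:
a(r) = 24 + 6*r
m(E, B) = I*√7 (m(E, B) = √(-5 - 2) = √(-7) = I*√7)
O(J, u) = 36 - u (O(J, u) = (24 + 6*2) - u = (24 + 12) - u = 36 - u)
43*(O(N(2), m(3, 5)) - 30) = 43*((36 - I*√7) - 30) = 43*(6 - I*√7) = 258 - 43*I*√7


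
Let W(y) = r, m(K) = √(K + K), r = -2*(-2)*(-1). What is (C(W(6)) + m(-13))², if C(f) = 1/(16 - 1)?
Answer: -5849/225 + 2*I*√26/15 ≈ -25.996 + 0.67987*I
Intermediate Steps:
r = -4 (r = 4*(-1) = -4)
m(K) = √2*√K (m(K) = √(2*K) = √2*√K)
W(y) = -4
C(f) = 1/15
(C(W(6)) + m(-13))² = (1/15 + √2*√(-13))² = (1/15 + √2*(I*√13))² = (1/15 + I*√26)²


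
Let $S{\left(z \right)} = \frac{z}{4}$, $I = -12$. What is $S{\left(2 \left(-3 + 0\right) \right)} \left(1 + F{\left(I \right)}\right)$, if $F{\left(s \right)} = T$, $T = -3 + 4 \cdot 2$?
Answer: $-9$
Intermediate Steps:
$T = 5$ ($T = -3 + 8 = 5$)
$S{\left(z \right)} = \frac{z}{4}$ ($S{\left(z \right)} = z \frac{1}{4} = \frac{z}{4}$)
$F{\left(s \right)} = 5$
$S{\left(2 \left(-3 + 0\right) \right)} \left(1 + F{\left(I \right)}\right) = \frac{2 \left(-3 + 0\right)}{4} \left(1 + 5\right) = \frac{2 \left(-3\right)}{4} \cdot 6 = \frac{1}{4} \left(-6\right) 6 = \left(- \frac{3}{2}\right) 6 = -9$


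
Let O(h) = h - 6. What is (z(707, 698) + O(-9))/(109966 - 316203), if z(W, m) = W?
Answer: -692/206237 ≈ -0.0033554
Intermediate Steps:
O(h) = -6 + h
(z(707, 698) + O(-9))/(109966 - 316203) = (707 + (-6 - 9))/(109966 - 316203) = (707 - 15)/(-206237) = 692*(-1/206237) = -692/206237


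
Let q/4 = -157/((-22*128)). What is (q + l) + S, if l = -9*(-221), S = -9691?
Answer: -5422051/704 ≈ -7701.8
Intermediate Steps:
l = 1989
q = 157/704 (q = 4*(-157/((-22*128))) = 4*(-157/(-2816)) = 4*(-157*(-1/2816)) = 4*(157/2816) = 157/704 ≈ 0.22301)
(q + l) + S = (157/704 + 1989) - 9691 = 1400413/704 - 9691 = -5422051/704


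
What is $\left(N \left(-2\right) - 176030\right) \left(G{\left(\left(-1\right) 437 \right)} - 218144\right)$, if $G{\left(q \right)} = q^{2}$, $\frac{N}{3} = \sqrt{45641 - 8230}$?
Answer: $4783615250 + 163050 \sqrt{37411} \approx 4.8152 \cdot 10^{9}$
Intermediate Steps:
$N = 3 \sqrt{37411}$ ($N = 3 \sqrt{45641 - 8230} = 3 \sqrt{37411} \approx 580.26$)
$\left(N \left(-2\right) - 176030\right) \left(G{\left(\left(-1\right) 437 \right)} - 218144\right) = \left(3 \sqrt{37411} \left(-2\right) - 176030\right) \left(\left(\left(-1\right) 437\right)^{2} - 218144\right) = \left(- 6 \sqrt{37411} - 176030\right) \left(\left(-437\right)^{2} - 218144\right) = \left(-176030 - 6 \sqrt{37411}\right) \left(190969 - 218144\right) = \left(-176030 - 6 \sqrt{37411}\right) \left(-27175\right) = 4783615250 + 163050 \sqrt{37411}$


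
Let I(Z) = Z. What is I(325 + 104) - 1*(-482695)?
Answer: 483124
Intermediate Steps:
I(325 + 104) - 1*(-482695) = (325 + 104) - 1*(-482695) = 429 + 482695 = 483124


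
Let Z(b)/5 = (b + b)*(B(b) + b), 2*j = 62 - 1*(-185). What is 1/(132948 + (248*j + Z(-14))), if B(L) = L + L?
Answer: 1/169456 ≈ 5.9012e-6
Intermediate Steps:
j = 247/2 (j = (62 - 1*(-185))/2 = (62 + 185)/2 = (½)*247 = 247/2 ≈ 123.50)
B(L) = 2*L
Z(b) = 30*b² (Z(b) = 5*((b + b)*(2*b + b)) = 5*((2*b)*(3*b)) = 5*(6*b²) = 30*b²)
1/(132948 + (248*j + Z(-14))) = 1/(132948 + (248*(247/2) + 30*(-14)²)) = 1/(132948 + (30628 + 30*196)) = 1/(132948 + (30628 + 5880)) = 1/(132948 + 36508) = 1/169456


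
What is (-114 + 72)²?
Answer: 1764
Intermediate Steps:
(-114 + 72)² = (-42)² = 1764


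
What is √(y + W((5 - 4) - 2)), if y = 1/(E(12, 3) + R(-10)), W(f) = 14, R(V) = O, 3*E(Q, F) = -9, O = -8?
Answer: 3*√187/11 ≈ 3.7295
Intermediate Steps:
E(Q, F) = -3 (E(Q, F) = (⅓)*(-9) = -3)
R(V) = -8
y = -1/11 (y = 1/(-3 - 8) = 1/(-11) = -1/11 ≈ -0.090909)
√(y + W((5 - 4) - 2)) = √(-1/11 + 14) = √(153/11) = 3*√187/11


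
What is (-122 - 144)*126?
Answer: -33516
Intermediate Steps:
(-122 - 144)*126 = -266*126 = -33516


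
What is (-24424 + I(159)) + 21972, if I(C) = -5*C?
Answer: -3247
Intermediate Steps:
(-24424 + I(159)) + 21972 = (-24424 - 5*159) + 21972 = (-24424 - 795) + 21972 = -25219 + 21972 = -3247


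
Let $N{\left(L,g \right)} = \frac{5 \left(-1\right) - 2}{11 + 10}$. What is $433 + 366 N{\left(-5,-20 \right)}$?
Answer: $311$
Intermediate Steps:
$N{\left(L,g \right)} = - \frac{1}{3}$ ($N{\left(L,g \right)} = \frac{-5 - 2}{21} = \left(-7\right) \frac{1}{21} = - \frac{1}{3}$)
$433 + 366 N{\left(-5,-20 \right)} = 433 + 366 \left(- \frac{1}{3}\right) = 433 - 122 = 311$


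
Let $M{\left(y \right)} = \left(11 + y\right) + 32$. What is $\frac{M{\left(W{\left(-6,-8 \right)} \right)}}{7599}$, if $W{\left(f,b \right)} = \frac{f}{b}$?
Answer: $\frac{175}{30396} \approx 0.0057573$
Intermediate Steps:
$M{\left(y \right)} = 43 + y$
$\frac{M{\left(W{\left(-6,-8 \right)} \right)}}{7599} = \frac{43 - \frac{6}{-8}}{7599} = \left(43 - - \frac{3}{4}\right) \frac{1}{7599} = \left(43 + \frac{3}{4}\right) \frac{1}{7599} = \frac{175}{4} \cdot \frac{1}{7599} = \frac{175}{30396}$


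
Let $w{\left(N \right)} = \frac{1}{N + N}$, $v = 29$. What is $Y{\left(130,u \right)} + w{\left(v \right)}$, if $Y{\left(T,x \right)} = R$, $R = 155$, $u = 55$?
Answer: $\frac{8991}{58} \approx 155.02$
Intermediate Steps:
$Y{\left(T,x \right)} = 155$
$w{\left(N \right)} = \frac{1}{2 N}$
$Y{\left(130,u \right)} + w{\left(v \right)} = 155 + \frac{1}{2 \cdot 29} = 155 + \frac{1}{2} \cdot \frac{1}{29} = 155 + \frac{1}{58} = \frac{8991}{58}$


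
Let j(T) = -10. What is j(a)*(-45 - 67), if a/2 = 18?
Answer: 1120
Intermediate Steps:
a = 36 (a = 2*18 = 36)
j(a)*(-45 - 67) = -10*(-45 - 67) = -10*(-112) = 1120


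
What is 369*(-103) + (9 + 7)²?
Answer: -37751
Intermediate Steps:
369*(-103) + (9 + 7)² = -38007 + 16² = -38007 + 256 = -37751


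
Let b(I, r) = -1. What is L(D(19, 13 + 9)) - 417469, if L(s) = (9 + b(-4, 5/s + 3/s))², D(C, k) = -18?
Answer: -417405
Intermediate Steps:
L(s) = 64 (L(s) = (9 - 1)² = 8² = 64)
L(D(19, 13 + 9)) - 417469 = 64 - 417469 = -417405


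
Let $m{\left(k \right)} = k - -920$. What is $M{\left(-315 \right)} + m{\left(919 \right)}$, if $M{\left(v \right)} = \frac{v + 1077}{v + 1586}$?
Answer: $\frac{2338131}{1271} \approx 1839.6$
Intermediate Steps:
$m{\left(k \right)} = 920 + k$ ($m{\left(k \right)} = k + 920 = 920 + k$)
$M{\left(v \right)} = \frac{1077 + v}{1586 + v}$
$M{\left(-315 \right)} + m{\left(919 \right)} = \frac{1077 - 315}{1586 - 315} + \left(920 + 919\right) = \frac{1}{1271} \cdot 762 + 1839 = \frac{762}{1271} + 1839 = \frac{2338131}{1271}$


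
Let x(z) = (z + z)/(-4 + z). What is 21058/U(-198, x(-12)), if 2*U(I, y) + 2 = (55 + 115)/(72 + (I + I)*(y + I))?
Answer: -1640123388/77801 ≈ -21081.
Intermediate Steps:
x(z) = 2*z/(-4 + z) (x(z) = (2*z)/(-4 + z) = 2*z/(-4 + z))
U(I, y) = -1 + 85/(72 + 2*I*(I + y)) (U(I, y) = -1 + ((55 + 115)/(72 + (I + I)*(y + I)))/2 = -1 + (170/(72 + (2*I)*(I + y)))/2 = -1 + (170/(72 + 2*I*(I + y)))/2 = -1 + 85/(72 + 2*I*(I + y)))
21058/U(-198, x(-12)) = 21058/(((13/2 - 1*(-198)**2 - 1*(-198)*2*(-12)/(-4 - 12))/(36 + (-198)**2 - 396*(-12)/(-4 - 12)))) = 21058/(((13/2 - 1*39204 - 1*(-198)*2*(-12)/(-16))/(36 + 39204 - 396*(-12)/(-16)))) = 21058/(((13/2 - 39204 - 1*(-198)*2*(-12)*(-1/16))/(36 + 39204 - 396*(-12)*(-1)/16))) = 21058/(((13/2 - 39204 - 1*(-198)*3/2)/(36 + 39204 - 198*3/2))) = 21058/(((13/2 - 39204 + 297)/(36 + 39204 - 297))) = 21058/((-77801/2/38943)) = 21058/(((1/38943)*(-77801/2))) = 21058/(-77801/77886) = 21058*(-77886/77801) = -1640123388/77801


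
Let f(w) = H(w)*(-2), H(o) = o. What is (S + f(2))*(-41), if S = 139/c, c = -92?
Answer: 20787/92 ≈ 225.95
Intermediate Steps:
f(w) = -2*w (f(w) = w*(-2) = -2*w)
S = -139/92 (S = 139/(-92) = 139*(-1/92) = -139/92 ≈ -1.5109)
(S + f(2))*(-41) = (-139/92 - 2*2)*(-41) = (-139/92 - 4)*(-41) = -507/92*(-41) = 20787/92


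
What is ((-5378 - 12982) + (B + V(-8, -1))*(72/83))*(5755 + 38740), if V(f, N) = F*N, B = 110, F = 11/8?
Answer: -67457045205/83 ≈ -8.1274e+8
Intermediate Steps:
F = 11/8 (F = 11*(1/8) = 11/8 ≈ 1.3750)
V(f, N) = 11*N/8
((-5378 - 12982) + (B + V(-8, -1))*(72/83))*(5755 + 38740) = ((-5378 - 12982) + (110 + (11/8)*(-1))*(72/83))*(5755 + 38740) = (-18360 + (110 - 11/8)*(72*(1/83)))*44495 = (-18360 + (869/8)*(72/83))*44495 = (-18360 + 7821/83)*44495 = -1516059/83*44495 = -67457045205/83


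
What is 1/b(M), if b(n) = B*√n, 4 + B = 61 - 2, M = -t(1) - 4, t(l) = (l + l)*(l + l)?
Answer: -I*√2/220 ≈ -0.0064282*I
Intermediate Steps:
t(l) = 4*l² (t(l) = (2*l)*(2*l) = 4*l²)
M = -8 (M = -4*1² - 4 = -4 - 4 = -8)
B = 55 (B = -4 + (61 - 2) = -4 + 59 = 55)
b(n) = 55*√n
1/b(M) = 1/(55*√(-8)) = 1/(55*(2*I*√2)) = 1/(110*I*√2) = -I*√2/220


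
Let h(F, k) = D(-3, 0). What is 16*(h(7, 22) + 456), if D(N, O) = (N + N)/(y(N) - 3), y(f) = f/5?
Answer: 21968/3 ≈ 7322.7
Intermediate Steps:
y(f) = f/5 (y(f) = f*(1/5) = f/5)
D(N, O) = 2*N/(-3 + N/5) (D(N, O) = (N + N)/(N/5 - 3) = (2*N)/(-3 + N/5) = 2*N/(-3 + N/5))
h(F, k) = 5/3 (h(F, k) = 10*(-3)/(-15 - 3) = 10*(-3)/(-18) = 10*(-3)*(-1/18) = 5/3)
16*(h(7, 22) + 456) = 16*(5/3 + 456) = 16*(1373/3) = 21968/3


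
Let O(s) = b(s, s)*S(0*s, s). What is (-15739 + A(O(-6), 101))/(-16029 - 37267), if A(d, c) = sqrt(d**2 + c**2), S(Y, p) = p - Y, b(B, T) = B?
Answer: 15739/53296 - sqrt(11497)/53296 ≈ 0.29330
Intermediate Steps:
O(s) = s**2 (O(s) = s*(s - 0*s) = s*(s - 1*0) = s*(s + 0) = s*s = s**2)
A(d, c) = sqrt(c**2 + d**2)
(-15739 + A(O(-6), 101))/(-16029 - 37267) = (-15739 + sqrt(101**2 + ((-6)**2)**2))/(-16029 - 37267) = (-15739 + sqrt(10201 + 36**2))/(-53296) = (-15739 + sqrt(10201 + 1296))*(-1/53296) = (-15739 + sqrt(11497))*(-1/53296) = 15739/53296 - sqrt(11497)/53296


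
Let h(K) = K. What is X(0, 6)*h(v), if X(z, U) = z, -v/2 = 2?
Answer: 0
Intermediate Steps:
v = -4 (v = -2*2 = -4)
X(0, 6)*h(v) = 0*(-4) = 0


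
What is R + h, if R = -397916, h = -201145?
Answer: -599061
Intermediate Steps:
R + h = -397916 - 201145 = -599061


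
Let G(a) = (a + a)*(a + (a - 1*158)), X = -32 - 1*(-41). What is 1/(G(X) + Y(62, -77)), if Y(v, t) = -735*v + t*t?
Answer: -1/42161 ≈ -2.3719e-5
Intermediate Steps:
Y(v, t) = t**2 - 735*v (Y(v, t) = -735*v + t**2 = t**2 - 735*v)
X = 9 (X = -32 + 41 = 9)
G(a) = 2*a*(-158 + 2*a) (G(a) = (2*a)*(a + (a - 158)) = (2*a)*(a + (-158 + a)) = (2*a)*(-158 + 2*a) = 2*a*(-158 + 2*a))
1/(G(X) + Y(62, -77)) = 1/(4*9*(-79 + 9) + ((-77)**2 - 735*62)) = 1/(4*9*(-70) + (5929 - 45570)) = 1/(-2520 - 39641) = 1/(-42161) = -1/42161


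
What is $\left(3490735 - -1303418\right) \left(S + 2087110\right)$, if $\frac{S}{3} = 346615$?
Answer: $14991100694115$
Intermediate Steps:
$S = 1039845$ ($S = 3 \cdot 346615 = 1039845$)
$\left(3490735 - -1303418\right) \left(S + 2087110\right) = \left(3490735 - -1303418\right) \left(1039845 + 2087110\right) = \left(3490735 + 1303418\right) 3126955 = 4794153 \cdot 3126955 = 14991100694115$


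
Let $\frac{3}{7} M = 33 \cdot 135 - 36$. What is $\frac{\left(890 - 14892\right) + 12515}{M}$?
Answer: $- \frac{1487}{10311} \approx -0.14421$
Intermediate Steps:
$M = 10311$ ($M = \frac{7 \left(33 \cdot 135 - 36\right)}{3} = \frac{7 \left(4455 - 36\right)}{3} = \frac{7}{3} \cdot 4419 = 10311$)
$\frac{\left(890 - 14892\right) + 12515}{M} = \frac{\left(890 - 14892\right) + 12515}{10311} = \left(-14002 + 12515\right) \frac{1}{10311} = \left(-1487\right) \frac{1}{10311} = - \frac{1487}{10311}$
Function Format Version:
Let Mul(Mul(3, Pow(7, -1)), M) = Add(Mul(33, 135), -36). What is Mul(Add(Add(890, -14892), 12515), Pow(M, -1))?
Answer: Rational(-1487, 10311) ≈ -0.14421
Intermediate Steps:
M = 10311 (M = Mul(Rational(7, 3), Add(Mul(33, 135), -36)) = Mul(Rational(7, 3), Add(4455, -36)) = Mul(Rational(7, 3), 4419) = 10311)
Mul(Add(Add(890, -14892), 12515), Pow(M, -1)) = Mul(Add(Add(890, -14892), 12515), Pow(10311, -1)) = Mul(Add(-14002, 12515), Rational(1, 10311)) = Mul(-1487, Rational(1, 10311)) = Rational(-1487, 10311)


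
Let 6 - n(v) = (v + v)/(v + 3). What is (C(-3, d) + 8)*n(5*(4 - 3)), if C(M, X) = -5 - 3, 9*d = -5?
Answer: 0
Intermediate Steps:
d = -5/9 (d = (1/9)*(-5) = -5/9 ≈ -0.55556)
C(M, X) = -8
n(v) = 6 - 2*v/(3 + v) (n(v) = 6 - (v + v)/(v + 3) = 6 - 2*v/(3 + v))
(C(-3, d) + 8)*n(5*(4 - 3)) = (-8 + 8)*(2*(9 + 2*(5*(4 - 3)))/(3 + 5*(4 - 3))) = 0*(2*(9 + 2*(5*1))/(3 + 5*1)) = 0*(2*(9 + 2*5)/(3 + 5)) = 0*(2*(9 + 10)/8) = 0*(2*(1/8)*19) = 0*(19/4) = 0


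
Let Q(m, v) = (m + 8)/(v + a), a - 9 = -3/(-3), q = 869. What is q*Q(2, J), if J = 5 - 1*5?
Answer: 869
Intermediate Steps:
J = 0 (J = 5 - 5 = 0)
a = 10 (a = 9 - 3/(-3) = 9 - 3*(-1/3) = 9 + 1 = 10)
Q(m, v) = (8 + m)/(10 + v) (Q(m, v) = (m + 8)/(v + 10) = (8 + m)/(10 + v))
q*Q(2, J) = 869*((8 + 2)/(10 + 0)) = 869*(10/10) = 869*((1/10)*10) = 869*1 = 869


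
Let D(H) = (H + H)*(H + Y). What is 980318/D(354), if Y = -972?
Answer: -490159/218772 ≈ -2.2405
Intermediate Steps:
D(H) = 2*H*(-972 + H) (D(H) = (H + H)*(H - 972) = (2*H)*(-972 + H) = 2*H*(-972 + H))
980318/D(354) = 980318/((2*354*(-972 + 354))) = 980318/((2*354*(-618))) = 980318/(-437544) = 980318*(-1/437544) = -490159/218772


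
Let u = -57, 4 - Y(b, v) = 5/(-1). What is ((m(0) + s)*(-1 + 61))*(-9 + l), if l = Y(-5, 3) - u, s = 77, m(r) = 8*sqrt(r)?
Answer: 263340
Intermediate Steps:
Y(b, v) = 9 (Y(b, v) = 4 - 5/(-1) = 4 - 5*(-1) = 4 - 1*(-5) = 4 + 5 = 9)
l = 66 (l = 9 - 1*(-57) = 9 + 57 = 66)
((m(0) + s)*(-1 + 61))*(-9 + l) = ((8*sqrt(0) + 77)*(-1 + 61))*(-9 + 66) = ((8*0 + 77)*60)*57 = ((0 + 77)*60)*57 = (77*60)*57 = 4620*57 = 263340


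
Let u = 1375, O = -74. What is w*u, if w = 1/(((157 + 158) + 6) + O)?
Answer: 1375/247 ≈ 5.5668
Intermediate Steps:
w = 1/247 (w = 1/(((157 + 158) + 6) - 74) = 1/((315 + 6) - 74) = 1/(321 - 74) = 1/247 ≈ 0.0040486)
w*u = (1/247)*1375 = 1375/247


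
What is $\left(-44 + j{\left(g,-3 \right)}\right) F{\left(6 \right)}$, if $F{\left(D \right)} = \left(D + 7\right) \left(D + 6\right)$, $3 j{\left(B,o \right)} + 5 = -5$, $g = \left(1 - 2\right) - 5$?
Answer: $-7384$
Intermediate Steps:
$g = -6$ ($g = -1 - 5 = -6$)
$j{\left(B,o \right)} = - \frac{10}{3}$ ($j{\left(B,o \right)} = - \frac{5}{3} + \frac{1}{3} \left(-5\right) = - \frac{5}{3} - \frac{5}{3} = - \frac{10}{3}$)
$F{\left(D \right)} = \left(6 + D\right) \left(7 + D\right)$ ($F{\left(D \right)} = \left(7 + D\right) \left(6 + D\right) = \left(6 + D\right) \left(7 + D\right)$)
$\left(-44 + j{\left(g,-3 \right)}\right) F{\left(6 \right)} = \left(-44 - \frac{10}{3}\right) \left(42 + 6^{2} + 13 \cdot 6\right) = - \frac{142 \left(42 + 36 + 78\right)}{3} = \left(- \frac{142}{3}\right) 156 = -7384$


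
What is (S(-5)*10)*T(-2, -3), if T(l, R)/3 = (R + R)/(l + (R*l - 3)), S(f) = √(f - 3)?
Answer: -360*I*√2 ≈ -509.12*I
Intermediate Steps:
S(f) = √(-3 + f)
T(l, R) = 6*R/(-3 + l + R*l) (T(l, R) = 3*((R + R)/(l + (R*l - 3))) = 3*((2*R)/(l + (-3 + R*l))) = 3*((2*R)/(-3 + l + R*l)) = 3*(2*R/(-3 + l + R*l)) = 6*R/(-3 + l + R*l))
(S(-5)*10)*T(-2, -3) = (√(-3 - 5)*10)*(6*(-3)/(-3 - 2 - 3*(-2))) = (√(-8)*10)*(6*(-3)/(-3 - 2 + 6)) = ((2*I*√2)*10)*(6*(-3)/1) = (20*I*√2)*(6*(-3)*1) = (20*I*√2)*(-18) = -360*I*√2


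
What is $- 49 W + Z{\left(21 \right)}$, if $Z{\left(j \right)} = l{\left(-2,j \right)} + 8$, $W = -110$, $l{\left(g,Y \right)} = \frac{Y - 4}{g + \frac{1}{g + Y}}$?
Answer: $\frac{199403}{37} \approx 5389.3$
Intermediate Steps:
$l{\left(g,Y \right)} = \frac{-4 + Y}{g + \frac{1}{Y + g}}$
$Z{\left(j \right)} = 8 + \frac{8 + j^{2} - 6 j}{5 - 2 j}$ ($Z{\left(j \right)} = \frac{j^{2} - 4 j - -8 + j \left(-2\right)}{1 + \left(-2\right)^{2} + j \left(-2\right)} + 8 = \frac{j^{2} - 4 j + 8 - 2 j}{1 + 4 - 2 j} + 8 = \frac{8 + j^{2} - 6 j}{5 - 2 j} + 8 = 8 + \frac{8 + j^{2} - 6 j}{5 - 2 j}$)
$- 49 W + Z{\left(21 \right)} = \left(-49\right) \left(-110\right) + \frac{48 + 21^{2} - 462}{5 - 42} = 5390 + \frac{48 + 441 - 462}{5 - 42} = 5390 + \frac{1}{-37} \cdot 27 = 5390 - \frac{27}{37} = \frac{199403}{37}$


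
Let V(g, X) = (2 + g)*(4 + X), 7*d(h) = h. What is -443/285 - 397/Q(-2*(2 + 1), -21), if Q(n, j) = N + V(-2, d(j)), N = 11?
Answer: -118018/3135 ≈ -37.645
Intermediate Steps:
d(h) = h/7
Q(n, j) = 11 (Q(n, j) = 11 + (8 + 2*(j/7) + 4*(-2) + (j/7)*(-2)) = 11 + (8 + 2*j/7 - 8 - 2*j/7) = 11 + 0 = 11)
-443/285 - 397/Q(-2*(2 + 1), -21) = -443/285 - 397/11 = -118018/3135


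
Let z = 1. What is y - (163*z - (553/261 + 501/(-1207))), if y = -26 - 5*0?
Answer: -59003393/315027 ≈ -187.30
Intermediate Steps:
y = -26 (y = -26 + 0 = -26)
y - (163*z - (553/261 + 501/(-1207))) = -26 - (163*1 - (553/261 + 501/(-1207))) = -26 - (163 - (553*(1/261) + 501*(-1/1207))) = -26 - (163 - (553/261 - 501/1207)) = -26 - (163 - 1*536710/315027) = -26 - (163 - 536710/315027) = -26 - 1*50812691/315027 = -26 - 50812691/315027 = -59003393/315027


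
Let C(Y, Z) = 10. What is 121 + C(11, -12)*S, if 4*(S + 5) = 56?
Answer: 211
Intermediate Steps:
S = 9 (S = -5 + (¼)*56 = -5 + 14 = 9)
121 + C(11, -12)*S = 121 + 10*9 = 121 + 90 = 211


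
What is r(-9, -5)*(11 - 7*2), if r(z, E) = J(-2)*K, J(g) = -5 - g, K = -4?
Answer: -36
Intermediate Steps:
r(z, E) = 12 (r(z, E) = (-5 - 1*(-2))*(-4) = (-5 + 2)*(-4) = -3*(-4) = 12)
r(-9, -5)*(11 - 7*2) = 12*(11 - 7*2) = 12*(11 - 14) = 12*(-3) = -36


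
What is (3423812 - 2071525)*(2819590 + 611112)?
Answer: 4639293715474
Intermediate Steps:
(3423812 - 2071525)*(2819590 + 611112) = 1352287*3430702 = 4639293715474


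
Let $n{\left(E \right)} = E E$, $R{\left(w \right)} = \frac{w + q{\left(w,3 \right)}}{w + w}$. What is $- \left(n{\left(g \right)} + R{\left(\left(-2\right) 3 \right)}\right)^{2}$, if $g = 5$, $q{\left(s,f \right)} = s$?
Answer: $-676$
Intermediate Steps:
$R{\left(w \right)} = 1$ ($R{\left(w \right)} = \frac{w + w}{w + w} = \frac{2 w}{2 w} = 2 w \frac{1}{2 w} = 1$)
$n{\left(E \right)} = E^{2}$
$- \left(n{\left(g \right)} + R{\left(\left(-2\right) 3 \right)}\right)^{2} = - \left(5^{2} + 1\right)^{2} = - \left(25 + 1\right)^{2} = - 26^{2} = \left(-1\right) 676 = -676$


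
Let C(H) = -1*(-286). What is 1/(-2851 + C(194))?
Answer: -1/2565 ≈ -0.00038986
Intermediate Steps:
C(H) = 286
1/(-2851 + C(194)) = 1/(-2851 + 286) = 1/(-2565) = -1/2565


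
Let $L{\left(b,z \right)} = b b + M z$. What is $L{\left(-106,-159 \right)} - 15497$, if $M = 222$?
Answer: $-39559$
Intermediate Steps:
$L{\left(b,z \right)} = b^{2} + 222 z$ ($L{\left(b,z \right)} = b b + 222 z = b^{2} + 222 z$)
$L{\left(-106,-159 \right)} - 15497 = \left(\left(-106\right)^{2} + 222 \left(-159\right)\right) - 15497 = \left(11236 - 35298\right) - 15497 = -24062 - 15497 = -39559$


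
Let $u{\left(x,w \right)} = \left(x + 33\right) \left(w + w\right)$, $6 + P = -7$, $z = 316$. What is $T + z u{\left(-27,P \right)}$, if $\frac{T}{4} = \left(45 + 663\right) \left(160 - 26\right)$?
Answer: $330192$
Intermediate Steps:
$T = 379488$ ($T = 4 \left(45 + 663\right) \left(160 - 26\right) = 4 \cdot 708 \cdot 134 = 4 \cdot 94872 = 379488$)
$P = -13$ ($P = -6 - 7 = -13$)
$u{\left(x,w \right)} = 2 w \left(33 + x\right)$ ($u{\left(x,w \right)} = \left(33 + x\right) 2 w = 2 w \left(33 + x\right)$)
$T + z u{\left(-27,P \right)} = 379488 + 316 \cdot 2 \left(-13\right) \left(33 - 27\right) = 379488 + 316 \cdot 2 \left(-13\right) 6 = 379488 + 316 \left(-156\right) = 379488 - 49296 = 330192$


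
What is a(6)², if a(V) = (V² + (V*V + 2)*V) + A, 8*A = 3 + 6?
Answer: 4498641/64 ≈ 70291.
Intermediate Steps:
A = 9/8 (A = (3 + 6)/8 = (⅛)*9 = 9/8 ≈ 1.1250)
a(V) = 9/8 + V² + V*(2 + V²) (a(V) = (V² + (V*V + 2)*V) + 9/8 = (V² + (V² + 2)*V) + 9/8 = (V² + (2 + V²)*V) + 9/8 = (V² + V*(2 + V²)) + 9/8 = 9/8 + V² + V*(2 + V²))
a(6)² = (9/8 + 6² + 6³ + 2*6)² = (9/8 + 36 + 216 + 12)² = (2121/8)² = 4498641/64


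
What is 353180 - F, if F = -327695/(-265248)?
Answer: 93679960945/265248 ≈ 3.5318e+5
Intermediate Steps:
F = 327695/265248 (F = -327695*(-1/265248) = 327695/265248 ≈ 1.2354)
353180 - F = 353180 - 1*327695/265248 = 353180 - 327695/265248 = 93679960945/265248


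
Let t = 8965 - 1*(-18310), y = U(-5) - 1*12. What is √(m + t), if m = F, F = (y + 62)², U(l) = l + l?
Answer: 5*√1155 ≈ 169.93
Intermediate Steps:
U(l) = 2*l
y = -22 (y = 2*(-5) - 1*12 = -10 - 12 = -22)
F = 1600 (F = (-22 + 62)² = 40² = 1600)
m = 1600
t = 27275 (t = 8965 + 18310 = 27275)
√(m + t) = √(1600 + 27275) = √28875 = 5*√1155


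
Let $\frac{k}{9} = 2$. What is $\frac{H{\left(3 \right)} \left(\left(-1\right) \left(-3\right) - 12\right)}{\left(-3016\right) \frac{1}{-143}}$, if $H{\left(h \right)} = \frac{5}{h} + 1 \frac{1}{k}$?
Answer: $- \frac{341}{464} \approx -0.73491$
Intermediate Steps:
$k = 18$ ($k = 9 \cdot 2 = 18$)
$H{\left(h \right)} = \frac{1}{18} + \frac{5}{h}$ ($H{\left(h \right)} = \frac{5}{h} + 1 \cdot \frac{1}{18} = \frac{5}{h} + \frac{1}{18} = \frac{1}{18} + \frac{5}{h}$)
$\frac{H{\left(3 \right)} \left(\left(-1\right) \left(-3\right) - 12\right)}{\left(-3016\right) \frac{1}{-143}} = \frac{\frac{90 + 3}{18 \cdot 3} \left(\left(-1\right) \left(-3\right) - 12\right)}{\left(-3016\right) \frac{1}{-143}} = \frac{\frac{1}{18} \cdot \frac{1}{3} \cdot 93 \left(3 - 12\right)}{\left(-3016\right) \left(- \frac{1}{143}\right)} = \frac{\frac{31}{18} \left(-9\right)}{\frac{232}{11}} = \left(- \frac{31}{2}\right) \frac{11}{232} = - \frac{341}{464}$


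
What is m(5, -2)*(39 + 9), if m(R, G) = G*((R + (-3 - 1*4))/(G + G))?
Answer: -48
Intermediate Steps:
m(R, G) = -7/2 + R/2 (m(R, G) = G*((R + (-3 - 4))/((2*G))) = G*((R - 7)*(1/(2*G))) = G*((-7 + R)*(1/(2*G))) = G*((-7 + R)/(2*G)) = -7/2 + R/2)
m(5, -2)*(39 + 9) = (-7/2 + (½)*5)*(39 + 9) = (-7/2 + 5/2)*48 = -1*48 = -48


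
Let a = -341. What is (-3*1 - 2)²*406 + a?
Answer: 9809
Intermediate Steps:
(-3*1 - 2)²*406 + a = (-3*1 - 2)²*406 - 341 = (-3 - 2)²*406 - 341 = (-5)²*406 - 341 = 25*406 - 341 = 10150 - 341 = 9809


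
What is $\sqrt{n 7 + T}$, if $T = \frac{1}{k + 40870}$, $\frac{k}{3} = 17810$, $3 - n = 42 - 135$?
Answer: $\frac{\sqrt{59757533743}}{9430} \approx 25.923$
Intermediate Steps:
$n = 96$ ($n = 3 - \left(42 - 135\right) = 3 - -93 = 3 + 93 = 96$)
$k = 53430$ ($k = 3 \cdot 17810 = 53430$)
$T = \frac{1}{94300}$ ($T = \frac{1}{53430 + 40870} = \frac{1}{94300} \approx 1.0604 \cdot 10^{-5}$)
$\sqrt{n 7 + T} = \sqrt{96 \cdot 7 + \frac{1}{94300}} = \sqrt{672 + \frac{1}{94300}} = \sqrt{\frac{63369601}{94300}} = \frac{\sqrt{59757533743}}{9430}$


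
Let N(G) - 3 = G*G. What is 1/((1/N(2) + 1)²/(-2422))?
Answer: -59339/32 ≈ -1854.3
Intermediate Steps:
N(G) = 3 + G² (N(G) = 3 + G*G = 3 + G²)
1/((1/N(2) + 1)²/(-2422)) = 1/((1/(3 + 2²) + 1)²/(-2422)) = 1/(-(1/(3 + 4) + 1)²/2422) = 1/(-(1/7 + 1)²/2422) = 1/(-(⅐ + 1)²/2422) = 1/(-(8/7)²/2422) = 1/(-1/2422*64/49) = 1/(-32/59339) = -59339/32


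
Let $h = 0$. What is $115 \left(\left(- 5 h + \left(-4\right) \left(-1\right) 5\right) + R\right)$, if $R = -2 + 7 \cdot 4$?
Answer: $5290$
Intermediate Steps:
$R = 26$ ($R = -2 + 28 = 26$)
$115 \left(\left(- 5 h + \left(-4\right) \left(-1\right) 5\right) + R\right) = 115 \left(\left(\left(-5\right) 0 + \left(-4\right) \left(-1\right) 5\right) + 26\right) = 115 \left(\left(0 + 4 \cdot 5\right) + 26\right) = 115 \left(\left(0 + 20\right) + 26\right) = 115 \left(20 + 26\right) = 115 \cdot 46 = 5290$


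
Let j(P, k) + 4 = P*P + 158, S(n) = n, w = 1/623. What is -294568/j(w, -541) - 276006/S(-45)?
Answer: 3784175558654/896578005 ≈ 4220.7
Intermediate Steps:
w = 1/623 ≈ 0.0016051
j(P, k) = 154 + P**2 (j(P, k) = -4 + (P*P + 158) = -4 + (P**2 + 158) = -4 + (158 + P**2) = 154 + P**2)
-294568/j(w, -541) - 276006/S(-45) = -294568/(154 + (1/623)**2) - 276006/(-45) = -294568/(154 + 1/388129) - 276006*(-1/45) = -294568/59771867/388129 + 92002/15 = -294568*388129/59771867 + 92002/15 = -114330383272/59771867 + 92002/15 = 3784175558654/896578005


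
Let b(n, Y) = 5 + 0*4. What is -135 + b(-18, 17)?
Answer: -130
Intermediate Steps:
b(n, Y) = 5 (b(n, Y) = 5 + 0 = 5)
-135 + b(-18, 17) = -135 + 5 = -130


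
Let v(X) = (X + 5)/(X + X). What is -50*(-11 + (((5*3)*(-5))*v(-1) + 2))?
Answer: -7050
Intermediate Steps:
v(X) = (5 + X)/(2*X) (v(X) = (5 + X)/((2*X)) = (5 + X)*(1/(2*X)) = (5 + X)/(2*X))
-50*(-11 + (((5*3)*(-5))*v(-1) + 2)) = -50*(-11 + (((5*3)*(-5))*((½)*(5 - 1)/(-1)) + 2)) = -50*(-11 + ((15*(-5))*((½)*(-1)*4) + 2)) = -50*(-11 + (-75*(-2) + 2)) = -50*(-11 + (150 + 2)) = -50*(-11 + 152) = -50*141 = -7050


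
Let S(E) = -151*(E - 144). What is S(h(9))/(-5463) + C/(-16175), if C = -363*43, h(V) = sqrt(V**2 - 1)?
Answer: -29604137/9818225 + 604*sqrt(5)/5463 ≈ -2.7680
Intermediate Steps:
h(V) = sqrt(-1 + V**2)
S(E) = 21744 - 151*E (S(E) = -151*(-144 + E) = 21744 - 151*E)
C = -15609
S(h(9))/(-5463) + C/(-16175) = (21744 - 151*sqrt(-1 + 9**2))/(-5463) - 15609/(-16175) = (21744 - 151*sqrt(-1 + 81))*(-1/5463) - 15609*(-1/16175) = (21744 - 604*sqrt(5))*(-1/5463) + 15609/16175 = (-2416/607 + 604*sqrt(5)/5463) + 15609/16175 = -29604137/9818225 + 604*sqrt(5)/5463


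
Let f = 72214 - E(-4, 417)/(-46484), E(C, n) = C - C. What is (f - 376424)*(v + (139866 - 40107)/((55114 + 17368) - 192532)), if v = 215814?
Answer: -788158552396161/12005 ≈ -6.5653e+10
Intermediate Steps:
E(C, n) = 0
f = 72214 (f = 72214 - 0/(-46484) = 72214 - 0*(-1)/46484 = 72214 - 1*0 = 72214 + 0 = 72214)
(f - 376424)*(v + (139866 - 40107)/((55114 + 17368) - 192532)) = (72214 - 376424)*(215814 + (139866 - 40107)/((55114 + 17368) - 192532)) = -304210*(215814 + 99759/(72482 - 192532)) = -304210*(215814 + 99759/(-120050)) = -304210*(215814 + 99759*(-1/120050)) = -304210*(215814 - 99759/120050) = -304210*25908370941/120050 = -788158552396161/12005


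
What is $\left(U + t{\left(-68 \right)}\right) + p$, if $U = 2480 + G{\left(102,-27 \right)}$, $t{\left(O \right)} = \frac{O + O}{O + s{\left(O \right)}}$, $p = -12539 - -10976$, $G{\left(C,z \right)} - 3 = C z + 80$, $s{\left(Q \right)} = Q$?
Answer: $-1753$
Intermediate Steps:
$G{\left(C,z \right)} = 83 + C z$ ($G{\left(C,z \right)} = 3 + \left(C z + 80\right) = 3 + \left(80 + C z\right) = 83 + C z$)
$p = -1563$ ($p = -12539 + 10976 = -1563$)
$t{\left(O \right)} = 1$ ($t{\left(O \right)} = \frac{O + O}{O + O} = \frac{2 O}{2 O} = 2 O \frac{1}{2 O} = 1$)
$U = -191$ ($U = 2480 + \left(83 + 102 \left(-27\right)\right) = 2480 + \left(83 - 2754\right) = 2480 - 2671 = -191$)
$\left(U + t{\left(-68 \right)}\right) + p = \left(-191 + 1\right) - 1563 = -190 - 1563 = -1753$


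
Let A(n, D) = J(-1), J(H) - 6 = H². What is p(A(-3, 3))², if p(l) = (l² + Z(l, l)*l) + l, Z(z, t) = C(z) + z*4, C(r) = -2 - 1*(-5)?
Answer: 74529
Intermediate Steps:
C(r) = 3 (C(r) = -2 + 5 = 3)
Z(z, t) = 3 + 4*z (Z(z, t) = 3 + z*4 = 3 + 4*z)
J(H) = 6 + H²
A(n, D) = 7 (A(n, D) = 6 + (-1)² = 6 + 1 = 7)
p(l) = l + l² + l*(3 + 4*l) (p(l) = (l² + (3 + 4*l)*l) + l = (l² + l*(3 + 4*l)) + l = l + l² + l*(3 + 4*l))
p(A(-3, 3))² = (7*(4 + 5*7))² = (7*(4 + 35))² = (7*39)² = 273² = 74529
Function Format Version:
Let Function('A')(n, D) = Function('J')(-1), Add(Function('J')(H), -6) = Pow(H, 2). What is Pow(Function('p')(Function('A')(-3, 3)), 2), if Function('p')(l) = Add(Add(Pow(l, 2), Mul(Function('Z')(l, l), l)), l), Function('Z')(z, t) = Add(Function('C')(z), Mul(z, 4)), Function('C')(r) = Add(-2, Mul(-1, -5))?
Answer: 74529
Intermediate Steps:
Function('C')(r) = 3 (Function('C')(r) = Add(-2, 5) = 3)
Function('Z')(z, t) = Add(3, Mul(4, z)) (Function('Z')(z, t) = Add(3, Mul(z, 4)) = Add(3, Mul(4, z)))
Function('J')(H) = Add(6, Pow(H, 2))
Function('A')(n, D) = 7 (Function('A')(n, D) = Add(6, Pow(-1, 2)) = Add(6, 1) = 7)
Function('p')(l) = Add(l, Pow(l, 2), Mul(l, Add(3, Mul(4, l)))) (Function('p')(l) = Add(Add(Pow(l, 2), Mul(Add(3, Mul(4, l)), l)), l) = Add(Add(Pow(l, 2), Mul(l, Add(3, Mul(4, l)))), l) = Add(l, Pow(l, 2), Mul(l, Add(3, Mul(4, l)))))
Pow(Function('p')(Function('A')(-3, 3)), 2) = Pow(Mul(7, Add(4, Mul(5, 7))), 2) = Pow(Mul(7, Add(4, 35)), 2) = Pow(Mul(7, 39), 2) = Pow(273, 2) = 74529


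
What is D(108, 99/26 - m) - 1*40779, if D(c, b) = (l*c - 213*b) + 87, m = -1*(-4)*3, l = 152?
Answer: -585807/26 ≈ -22531.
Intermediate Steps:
m = 12 (m = 4*3 = 12)
D(c, b) = 87 - 213*b + 152*c (D(c, b) = (152*c - 213*b) + 87 = (-213*b + 152*c) + 87 = 87 - 213*b + 152*c)
D(108, 99/26 - m) - 1*40779 = (87 - 213*(99/26 - 1*12) + 152*108) - 1*40779 = (87 - 213*(99*(1/26) - 12) + 16416) - 40779 = (87 - 213*(99/26 - 12) + 16416) - 40779 = (87 - 213*(-213/26) + 16416) - 40779 = (87 + 45369/26 + 16416) - 40779 = 474447/26 - 40779 = -585807/26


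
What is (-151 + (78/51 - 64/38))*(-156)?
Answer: 7616388/323 ≈ 23580.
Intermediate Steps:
(-151 + (78/51 - 64/38))*(-156) = (-151 + (78*(1/51) - 64*1/38))*(-156) = (-151 + (26/17 - 32/19))*(-156) = (-151 - 50/323)*(-156) = -48823/323*(-156) = 7616388/323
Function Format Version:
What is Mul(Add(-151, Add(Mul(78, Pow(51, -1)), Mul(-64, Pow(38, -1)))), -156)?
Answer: Rational(7616388, 323) ≈ 23580.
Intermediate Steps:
Mul(Add(-151, Add(Mul(78, Pow(51, -1)), Mul(-64, Pow(38, -1)))), -156) = Mul(Add(-151, Add(Mul(78, Rational(1, 51)), Mul(-64, Rational(1, 38)))), -156) = Mul(Add(-151, Add(Rational(26, 17), Rational(-32, 19))), -156) = Mul(Add(-151, Rational(-50, 323)), -156) = Mul(Rational(-48823, 323), -156) = Rational(7616388, 323)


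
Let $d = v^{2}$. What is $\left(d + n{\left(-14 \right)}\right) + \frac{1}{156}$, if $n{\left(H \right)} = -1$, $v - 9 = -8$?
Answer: $\frac{1}{156} \approx 0.0064103$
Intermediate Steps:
$v = 1$ ($v = 9 - 8 = 1$)
$d = 1$ ($d = 1^{2} = 1$)
$\left(d + n{\left(-14 \right)}\right) + \frac{1}{156} = \left(1 - 1\right) + \frac{1}{156} = 0 + \frac{1}{156} = \frac{1}{156}$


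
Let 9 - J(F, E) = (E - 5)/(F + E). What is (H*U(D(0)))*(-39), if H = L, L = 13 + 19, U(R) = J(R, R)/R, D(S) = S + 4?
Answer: -2847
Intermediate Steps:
D(S) = 4 + S
J(F, E) = 9 - (-5 + E)/(E + F) (J(F, E) = 9 - (E - 5)/(F + E) = 9 - (-5 + E)/(E + F))
U(R) = (5 + 17*R)/(2*R**2) (U(R) = ((5 + 8*R + 9*R)/(R + R))/R = ((5 + 17*R)/((2*R)))/R = ((1/(2*R))*(5 + 17*R))/R = ((5 + 17*R)/(2*R))/R = (5 + 17*R)/(2*R**2))
L = 32
H = 32
(H*U(D(0)))*(-39) = (32*((5 + 17*(4 + 0))/(2*(4 + 0)**2)))*(-39) = (32*((1/2)*(5 + 17*4)/4**2))*(-39) = (32*((1/2)*(1/16)*(5 + 68)))*(-39) = (32*((1/2)*(1/16)*73))*(-39) = (32*(73/32))*(-39) = 73*(-39) = -2847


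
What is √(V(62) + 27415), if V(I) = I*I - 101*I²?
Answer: 3*I*√39665 ≈ 597.48*I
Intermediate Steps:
V(I) = -100*I² (V(I) = I² - 101*I² = -100*I²)
√(V(62) + 27415) = √(-100*62² + 27415) = √(-100*3844 + 27415) = √(-384400 + 27415) = √(-356985) = 3*I*√39665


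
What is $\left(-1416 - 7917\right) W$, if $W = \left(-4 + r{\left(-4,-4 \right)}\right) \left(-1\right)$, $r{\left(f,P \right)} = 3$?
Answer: $-9333$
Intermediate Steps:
$W = 1$ ($W = \left(-4 + 3\right) \left(-1\right) = \left(-1\right) \left(-1\right) = 1$)
$\left(-1416 - 7917\right) W = \left(-1416 - 7917\right) 1 = \left(-9333\right) 1 = -9333$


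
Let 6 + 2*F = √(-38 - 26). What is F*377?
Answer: -1131 + 1508*I ≈ -1131.0 + 1508.0*I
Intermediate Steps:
F = -3 + 4*I (F = -3 + √(-38 - 26)/2 = -3 + √(-64)/2 = -3 + (8*I)/2 = -3 + 4*I ≈ -3.0 + 4.0*I)
F*377 = (-3 + 4*I)*377 = -1131 + 1508*I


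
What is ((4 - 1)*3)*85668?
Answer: 771012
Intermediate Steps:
((4 - 1)*3)*85668 = (3*3)*85668 = 9*85668 = 771012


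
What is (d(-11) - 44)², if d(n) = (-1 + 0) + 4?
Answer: 1681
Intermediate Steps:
d(n) = 3 (d(n) = -1 + 4 = 3)
(d(-11) - 44)² = (3 - 44)² = (-41)² = 1681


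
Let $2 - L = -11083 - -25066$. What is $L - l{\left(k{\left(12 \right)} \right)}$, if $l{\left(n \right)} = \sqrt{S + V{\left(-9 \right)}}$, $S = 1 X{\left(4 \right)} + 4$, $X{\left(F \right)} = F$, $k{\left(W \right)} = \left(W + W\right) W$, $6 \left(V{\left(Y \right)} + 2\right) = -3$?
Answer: $-13981 - \frac{\sqrt{22}}{2} \approx -13983.0$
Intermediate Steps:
$V{\left(Y \right)} = - \frac{5}{2}$ ($V{\left(Y \right)} = -2 + \frac{1}{6} \left(-3\right) = -2 - \frac{1}{2} = - \frac{5}{2}$)
$k{\left(W \right)} = 2 W^{2}$ ($k{\left(W \right)} = 2 W W = 2 W^{2}$)
$S = 8$ ($S = 1 \cdot 4 + 4 = 4 + 4 = 8$)
$l{\left(n \right)} = \frac{\sqrt{22}}{2}$ ($l{\left(n \right)} = \sqrt{8 - \frac{5}{2}} = \sqrt{\frac{11}{2}} = \frac{\sqrt{22}}{2}$)
$L = -13981$ ($L = 2 - \left(-11083 - -25066\right) = 2 - \left(-11083 + 25066\right) = 2 - 13983 = -13981$)
$L - l{\left(k{\left(12 \right)} \right)} = -13981 - \frac{\sqrt{22}}{2}$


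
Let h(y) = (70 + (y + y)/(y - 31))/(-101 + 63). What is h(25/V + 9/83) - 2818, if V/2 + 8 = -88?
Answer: -26486486798/9392897 ≈ -2819.8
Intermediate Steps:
V = -192 (V = -16 + 2*(-88) = -16 - 176 = -192)
h(y) = -35/19 - y/(19*(-31 + y)) (h(y) = (70 + (2*y)/(-31 + y))/(-38) = (70 + 2*y/(-31 + y))*(-1/38) = -35/19 - y/(19*(-31 + y)))
h(25/V + 9/83) - 2818 = (1085 - 36*(25/(-192) + 9/83))/(19*(-31 + (25/(-192) + 9/83))) - 2818 = (1085 - 36*(25*(-1/192) + 9*(1/83)))/(19*(-31 + (25*(-1/192) + 9*(1/83)))) - 2818 = (1085 - 36*(-25/192 + 9/83))/(19*(-31 + (-25/192 + 9/83))) - 2818 = (1085 - 36*(-347/15936))/(19*(-31 - 347/15936)) - 2818 = (1085 + 1041/1328)/(19*(-494363/15936)) - 2818 = (1/19)*(-15936/494363)*(1441921/1328) - 2818 = -17303052/9392897 - 2818 = -26486486798/9392897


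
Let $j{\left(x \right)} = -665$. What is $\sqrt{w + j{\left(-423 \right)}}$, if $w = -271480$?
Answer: $i \sqrt{272145} \approx 521.67 i$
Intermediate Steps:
$\sqrt{w + j{\left(-423 \right)}} = \sqrt{-271480 - 665} = \sqrt{-272145} = i \sqrt{272145}$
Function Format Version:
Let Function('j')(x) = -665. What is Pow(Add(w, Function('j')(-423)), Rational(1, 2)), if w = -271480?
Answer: Mul(I, Pow(272145, Rational(1, 2))) ≈ Mul(521.67, I)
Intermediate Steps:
Pow(Add(w, Function('j')(-423)), Rational(1, 2)) = Pow(Add(-271480, -665), Rational(1, 2)) = Pow(-272145, Rational(1, 2)) = Mul(I, Pow(272145, Rational(1, 2)))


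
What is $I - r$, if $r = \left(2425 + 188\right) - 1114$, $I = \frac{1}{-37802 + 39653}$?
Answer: $- \frac{2774648}{1851} \approx -1499.0$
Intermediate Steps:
$I = \frac{1}{1851} \approx 0.00054025$
$r = 1499$ ($r = 2613 - 1114 = 1499$)
$I - r = \frac{1}{1851} - 1499 = - \frac{2774648}{1851}$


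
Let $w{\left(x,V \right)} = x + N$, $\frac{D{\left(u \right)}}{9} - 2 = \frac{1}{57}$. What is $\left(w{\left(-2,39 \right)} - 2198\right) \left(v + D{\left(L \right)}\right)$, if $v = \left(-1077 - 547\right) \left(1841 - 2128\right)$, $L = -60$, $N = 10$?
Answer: $- \frac{19394677230}{19} \approx -1.0208 \cdot 10^{9}$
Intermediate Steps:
$D{\left(u \right)} = \frac{345}{19}$ ($D{\left(u \right)} = 18 + \frac{9}{57} = 18 + 9 \cdot \frac{1}{57} = 18 + \frac{3}{19} = \frac{345}{19}$)
$w{\left(x,V \right)} = 10 + x$ ($w{\left(x,V \right)} = x + 10 = 10 + x$)
$v = 466088$ ($v = \left(-1624\right) \left(-287\right) = 466088$)
$\left(w{\left(-2,39 \right)} - 2198\right) \left(v + D{\left(L \right)}\right) = \left(\left(10 - 2\right) - 2198\right) \left(466088 + \frac{345}{19}\right) = \left(8 - 2198\right) \frac{8856017}{19} = \left(-2190\right) \frac{8856017}{19} = - \frac{19394677230}{19}$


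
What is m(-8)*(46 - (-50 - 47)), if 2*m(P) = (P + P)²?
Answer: 18304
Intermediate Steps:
m(P) = 2*P² (m(P) = (P + P)²/2 = (2*P)²/2 = (4*P²)/2 = 2*P²)
m(-8)*(46 - (-50 - 47)) = (2*(-8)²)*(46 - (-50 - 47)) = (2*64)*(46 - 1*(-97)) = 128*(46 + 97) = 128*143 = 18304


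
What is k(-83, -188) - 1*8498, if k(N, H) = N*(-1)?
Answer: -8415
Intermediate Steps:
k(N, H) = -N
k(-83, -188) - 1*8498 = -1*(-83) - 1*8498 = 83 - 8498 = -8415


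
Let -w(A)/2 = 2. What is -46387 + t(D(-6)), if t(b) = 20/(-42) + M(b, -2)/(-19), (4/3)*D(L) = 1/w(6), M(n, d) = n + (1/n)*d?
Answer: -98713723/2128 ≈ -46388.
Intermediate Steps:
w(A) = -4 (w(A) = -2*2 = -4)
M(n, d) = n + d/n
D(L) = -3/16 (D(L) = (¾)/(-4) = (¾)*(-¼) = -3/16)
t(b) = -10/21 - b/19 + 2/(19*b) (t(b) = 20/(-42) + (b - 2/b)/(-19) = 20*(-1/42) + (b - 2/b)*(-1/19) = -10/21 + (-b/19 + 2/(19*b)) = -10/21 - b/19 + 2/(19*b))
-46387 + t(D(-6)) = -46387 + (-10/21 - 1/19*(-3/16) + 2/(19*(-3/16))) = -46387 + (-10/21 + 3/304 + (2/19)*(-16/3)) = -46387 + (-10/21 + 3/304 - 32/57) = -46387 - 2187/2128 = -98713723/2128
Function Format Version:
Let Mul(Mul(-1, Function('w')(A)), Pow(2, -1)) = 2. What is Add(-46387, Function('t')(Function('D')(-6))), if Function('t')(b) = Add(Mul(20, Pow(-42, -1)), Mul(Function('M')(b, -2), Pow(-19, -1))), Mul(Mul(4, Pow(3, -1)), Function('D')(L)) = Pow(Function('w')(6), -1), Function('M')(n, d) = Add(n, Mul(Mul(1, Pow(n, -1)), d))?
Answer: Rational(-98713723, 2128) ≈ -46388.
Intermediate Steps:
Function('w')(A) = -4 (Function('w')(A) = Mul(-2, 2) = -4)
Function('M')(n, d) = Add(n, Mul(d, Pow(n, -1))) (Function('M')(n, d) = Add(n, Mul(Pow(n, -1), d)) = Add(n, Mul(d, Pow(n, -1))))
Function('D')(L) = Rational(-3, 16) (Function('D')(L) = Mul(Rational(3, 4), Pow(-4, -1)) = Mul(Rational(3, 4), Rational(-1, 4)) = Rational(-3, 16))
Function('t')(b) = Add(Rational(-10, 21), Mul(Rational(-1, 19), b), Mul(Rational(2, 19), Pow(b, -1))) (Function('t')(b) = Add(Mul(20, Pow(-42, -1)), Mul(Add(b, Mul(-2, Pow(b, -1))), Pow(-19, -1))) = Add(Mul(20, Rational(-1, 42)), Mul(Add(b, Mul(-2, Pow(b, -1))), Rational(-1, 19))) = Add(Rational(-10, 21), Add(Mul(Rational(-1, 19), b), Mul(Rational(2, 19), Pow(b, -1)))) = Add(Rational(-10, 21), Mul(Rational(-1, 19), b), Mul(Rational(2, 19), Pow(b, -1))))
Add(-46387, Function('t')(Function('D')(-6))) = Add(-46387, Add(Rational(-10, 21), Mul(Rational(-1, 19), Rational(-3, 16)), Mul(Rational(2, 19), Pow(Rational(-3, 16), -1)))) = Add(-46387, Add(Rational(-10, 21), Rational(3, 304), Mul(Rational(2, 19), Rational(-16, 3)))) = Add(-46387, Add(Rational(-10, 21), Rational(3, 304), Rational(-32, 57))) = Add(-46387, Rational(-2187, 2128)) = Rational(-98713723, 2128)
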